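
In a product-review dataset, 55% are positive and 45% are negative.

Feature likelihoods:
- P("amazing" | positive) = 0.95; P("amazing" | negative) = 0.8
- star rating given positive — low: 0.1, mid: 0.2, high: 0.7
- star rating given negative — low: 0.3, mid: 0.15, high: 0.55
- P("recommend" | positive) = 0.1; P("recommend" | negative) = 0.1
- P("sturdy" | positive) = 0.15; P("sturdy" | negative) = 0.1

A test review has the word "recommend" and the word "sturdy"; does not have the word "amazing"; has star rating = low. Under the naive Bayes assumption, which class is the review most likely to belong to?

negative

positive: 0.55 × (1−0.95) × 0.1 × 0.1 × 0.15 = 0.00004125
negative: 0.45 × (1−0.8) × 0.3 × 0.1 × 0.1 = 0.00027
Highest score → negative.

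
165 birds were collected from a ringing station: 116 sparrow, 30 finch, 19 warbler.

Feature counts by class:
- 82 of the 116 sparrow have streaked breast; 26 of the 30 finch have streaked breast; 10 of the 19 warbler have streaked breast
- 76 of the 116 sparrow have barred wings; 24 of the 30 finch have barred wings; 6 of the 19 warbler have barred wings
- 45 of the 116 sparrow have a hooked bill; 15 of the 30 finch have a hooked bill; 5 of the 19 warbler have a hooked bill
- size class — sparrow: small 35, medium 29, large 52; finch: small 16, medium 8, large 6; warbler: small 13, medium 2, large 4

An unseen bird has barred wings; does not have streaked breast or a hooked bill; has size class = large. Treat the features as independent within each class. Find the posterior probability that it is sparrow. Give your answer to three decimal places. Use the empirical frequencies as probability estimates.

0.889

sparrow: (116/165) × (34/116) × (76/116) × (71/116) × (52/116) ≈ 0.0370422
finch: (30/165) × (4/30) × (24/30) × (15/30) × (6/30) ≈ 0.00193939
warbler: (19/165) × (9/19) × (6/19) × (14/19) × (4/19) ≈ 0.002672
P(sparrow | x) = 0.0370422 / 0.04165359 ≈ 0.889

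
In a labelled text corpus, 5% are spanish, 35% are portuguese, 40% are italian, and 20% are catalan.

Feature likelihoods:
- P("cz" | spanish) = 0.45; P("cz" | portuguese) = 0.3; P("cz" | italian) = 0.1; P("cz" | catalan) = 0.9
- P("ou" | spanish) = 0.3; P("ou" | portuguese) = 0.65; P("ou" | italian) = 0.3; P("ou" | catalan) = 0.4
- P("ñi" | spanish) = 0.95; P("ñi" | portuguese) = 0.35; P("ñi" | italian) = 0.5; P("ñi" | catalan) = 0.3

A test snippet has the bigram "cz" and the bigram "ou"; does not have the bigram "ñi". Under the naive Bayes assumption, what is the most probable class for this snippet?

catalan

spanish: 0.05 × 0.45 × 0.3 × (1−0.95) = 0.0003375
portuguese: 0.35 × 0.3 × 0.65 × (1−0.35) = 0.0443625
italian: 0.4 × 0.1 × 0.3 × (1−0.5) = 0.006
catalan: 0.2 × 0.9 × 0.4 × (1−0.3) = 0.0504
Highest score → catalan.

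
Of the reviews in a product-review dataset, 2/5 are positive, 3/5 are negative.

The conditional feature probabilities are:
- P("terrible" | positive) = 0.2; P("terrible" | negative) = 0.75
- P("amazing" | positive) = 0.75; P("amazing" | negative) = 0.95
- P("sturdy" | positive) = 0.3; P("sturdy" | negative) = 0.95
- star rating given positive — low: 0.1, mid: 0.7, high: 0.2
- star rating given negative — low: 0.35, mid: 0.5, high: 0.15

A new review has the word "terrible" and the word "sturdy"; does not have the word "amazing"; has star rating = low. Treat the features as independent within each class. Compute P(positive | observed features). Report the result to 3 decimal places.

0.074

positive: 0.4 × 0.2 × (1−0.75) × 0.3 × 0.1 = 0.0006
negative: 0.6 × 0.75 × (1−0.95) × 0.95 × 0.35 = 0.00748125
P(positive | x) = 0.0006 / 0.00808125 ≈ 0.074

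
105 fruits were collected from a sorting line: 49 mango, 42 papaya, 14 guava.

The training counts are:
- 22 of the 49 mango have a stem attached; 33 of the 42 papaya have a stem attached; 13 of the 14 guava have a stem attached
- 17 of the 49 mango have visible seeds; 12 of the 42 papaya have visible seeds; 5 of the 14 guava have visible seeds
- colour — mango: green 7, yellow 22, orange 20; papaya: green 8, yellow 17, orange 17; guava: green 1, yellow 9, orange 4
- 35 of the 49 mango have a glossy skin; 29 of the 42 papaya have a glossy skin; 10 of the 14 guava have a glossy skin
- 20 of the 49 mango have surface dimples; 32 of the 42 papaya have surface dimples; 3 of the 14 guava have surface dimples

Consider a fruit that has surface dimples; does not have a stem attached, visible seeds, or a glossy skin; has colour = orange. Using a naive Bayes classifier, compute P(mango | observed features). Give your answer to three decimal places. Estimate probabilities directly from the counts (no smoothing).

0.573

mango: (49/105) × (27/49) × (32/49) × (20/49) × (14/49) × (20/49) ≈ 0.00799334
papaya: (42/105) × (9/42) × (30/42) × (17/42) × (13/42) × (32/42) ≈ 0.00584413
guava: (14/105) × (1/14) × (9/14) × (4/14) × (4/14) × (3/14) ≈ 0.000107098
P(mango | x) = 0.00799334 / 0.013944568 ≈ 0.573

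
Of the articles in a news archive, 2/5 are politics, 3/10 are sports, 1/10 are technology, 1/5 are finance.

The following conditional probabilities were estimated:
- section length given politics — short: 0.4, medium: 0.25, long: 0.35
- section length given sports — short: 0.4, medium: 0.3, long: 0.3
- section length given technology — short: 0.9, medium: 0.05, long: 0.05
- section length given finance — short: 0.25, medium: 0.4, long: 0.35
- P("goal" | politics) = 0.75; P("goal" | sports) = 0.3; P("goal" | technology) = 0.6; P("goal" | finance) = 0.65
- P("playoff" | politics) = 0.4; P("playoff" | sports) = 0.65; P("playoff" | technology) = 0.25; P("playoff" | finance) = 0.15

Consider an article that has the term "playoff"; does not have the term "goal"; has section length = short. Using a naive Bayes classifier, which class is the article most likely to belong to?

politics: 0.4 × 0.4 × (1−0.75) × 0.4 = 0.016
sports: 0.3 × 0.4 × (1−0.3) × 0.65 = 0.0546
technology: 0.1 × 0.9 × (1−0.6) × 0.25 = 0.009
finance: 0.2 × 0.25 × (1−0.65) × 0.15 = 0.002625
Highest score → sports.

sports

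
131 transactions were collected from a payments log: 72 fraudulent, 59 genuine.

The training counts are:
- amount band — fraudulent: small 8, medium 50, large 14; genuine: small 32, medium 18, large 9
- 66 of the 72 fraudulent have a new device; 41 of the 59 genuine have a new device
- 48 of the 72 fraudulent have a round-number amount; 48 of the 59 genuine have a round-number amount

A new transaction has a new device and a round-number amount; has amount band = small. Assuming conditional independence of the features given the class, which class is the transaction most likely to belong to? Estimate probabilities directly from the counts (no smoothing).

fraudulent: (72/131) × (8/72) × (66/72) × (48/72) ≈ 0.0373198
genuine: (59/131) × (32/59) × (41/59) × (48/59) ≈ 0.138102
Highest score → genuine.

genuine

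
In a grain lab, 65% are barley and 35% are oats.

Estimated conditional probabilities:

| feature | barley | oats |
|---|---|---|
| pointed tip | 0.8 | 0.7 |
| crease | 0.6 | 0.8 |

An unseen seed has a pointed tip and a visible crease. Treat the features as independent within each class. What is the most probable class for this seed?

barley: 0.65 × 0.8 × 0.6 = 0.312
oats: 0.35 × 0.7 × 0.8 = 0.196
Highest score → barley.

barley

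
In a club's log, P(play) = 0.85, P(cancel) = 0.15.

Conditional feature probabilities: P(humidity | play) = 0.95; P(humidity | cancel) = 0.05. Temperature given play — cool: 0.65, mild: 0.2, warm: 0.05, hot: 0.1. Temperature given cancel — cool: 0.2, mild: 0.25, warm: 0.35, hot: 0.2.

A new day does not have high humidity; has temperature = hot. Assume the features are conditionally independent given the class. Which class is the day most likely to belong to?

cancel

play: 0.85 × (1−0.95) × 0.1 = 0.00425
cancel: 0.15 × (1−0.05) × 0.2 = 0.0285
Highest score → cancel.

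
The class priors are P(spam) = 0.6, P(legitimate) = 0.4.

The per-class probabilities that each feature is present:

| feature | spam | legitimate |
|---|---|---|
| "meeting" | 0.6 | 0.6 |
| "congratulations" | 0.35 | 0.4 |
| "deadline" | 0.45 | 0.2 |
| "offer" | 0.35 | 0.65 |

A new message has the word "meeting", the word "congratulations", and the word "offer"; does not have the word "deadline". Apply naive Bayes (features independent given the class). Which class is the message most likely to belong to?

legitimate

spam: 0.6 × 0.6 × 0.35 × (1−0.45) × 0.35 = 0.024255
legitimate: 0.4 × 0.6 × 0.4 × (1−0.2) × 0.65 = 0.04992
Highest score → legitimate.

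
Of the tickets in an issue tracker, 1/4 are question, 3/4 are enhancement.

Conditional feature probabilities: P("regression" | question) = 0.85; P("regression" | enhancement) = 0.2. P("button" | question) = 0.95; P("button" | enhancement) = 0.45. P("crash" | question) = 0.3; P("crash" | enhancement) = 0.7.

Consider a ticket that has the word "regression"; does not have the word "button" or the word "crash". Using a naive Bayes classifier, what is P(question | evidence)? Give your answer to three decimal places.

0.231

question: 0.25 × 0.85 × (1−0.95) × (1−0.3) = 0.0074375
enhancement: 0.75 × 0.2 × (1−0.45) × (1−0.7) = 0.02475
P(question | x) = 0.0074375 / 0.0321875 ≈ 0.231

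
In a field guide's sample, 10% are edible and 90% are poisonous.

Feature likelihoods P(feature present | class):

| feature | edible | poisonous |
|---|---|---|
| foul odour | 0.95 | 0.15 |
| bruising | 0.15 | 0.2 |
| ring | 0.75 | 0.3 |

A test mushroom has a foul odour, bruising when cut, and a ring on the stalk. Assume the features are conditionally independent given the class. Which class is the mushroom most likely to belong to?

edible: 0.1 × 0.95 × 0.15 × 0.75 = 0.0106875
poisonous: 0.9 × 0.15 × 0.2 × 0.3 = 0.0081
Highest score → edible.

edible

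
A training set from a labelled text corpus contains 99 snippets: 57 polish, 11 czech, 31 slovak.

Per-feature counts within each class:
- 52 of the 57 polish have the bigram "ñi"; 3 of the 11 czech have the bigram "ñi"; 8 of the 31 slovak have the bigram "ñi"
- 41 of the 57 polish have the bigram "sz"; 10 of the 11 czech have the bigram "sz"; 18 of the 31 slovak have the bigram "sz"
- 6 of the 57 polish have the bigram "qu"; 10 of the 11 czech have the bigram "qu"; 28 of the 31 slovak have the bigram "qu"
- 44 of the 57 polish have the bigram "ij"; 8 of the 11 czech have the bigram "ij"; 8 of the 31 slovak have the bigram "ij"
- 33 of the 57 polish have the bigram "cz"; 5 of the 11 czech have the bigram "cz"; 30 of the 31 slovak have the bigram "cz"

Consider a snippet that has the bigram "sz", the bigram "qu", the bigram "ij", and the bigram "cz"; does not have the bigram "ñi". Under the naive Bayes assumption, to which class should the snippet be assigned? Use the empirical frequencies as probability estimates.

slovak

polish: (57/99) × (5/57) × (41/57) × (6/57) × (44/57) × (33/57) ≈ 0.00170898
czech: (11/99) × (8/11) × (10/11) × (10/11) × (8/11) × (5/11) ≈ 0.0220772
slovak: (31/99) × (23/31) × (18/31) × (28/31) × (8/31) × (30/31) ≈ 0.030429
Highest score → slovak.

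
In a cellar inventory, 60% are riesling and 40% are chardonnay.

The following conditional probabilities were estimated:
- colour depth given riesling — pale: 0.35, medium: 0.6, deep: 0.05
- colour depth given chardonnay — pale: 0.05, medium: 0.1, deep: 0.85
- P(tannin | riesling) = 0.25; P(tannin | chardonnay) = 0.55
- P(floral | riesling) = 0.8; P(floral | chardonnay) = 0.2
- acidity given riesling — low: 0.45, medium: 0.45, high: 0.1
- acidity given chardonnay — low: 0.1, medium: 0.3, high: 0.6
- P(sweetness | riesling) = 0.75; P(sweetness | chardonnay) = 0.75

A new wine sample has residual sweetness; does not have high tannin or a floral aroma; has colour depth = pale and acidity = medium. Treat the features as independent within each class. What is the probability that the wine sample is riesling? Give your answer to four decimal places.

0.8678

riesling: 0.6 × 0.35 × (1−0.25) × (1−0.8) × 0.45 × 0.75 = 0.01063125
chardonnay: 0.4 × 0.05 × (1−0.55) × (1−0.2) × 0.3 × 0.75 = 0.00162
P(riesling | x) = 0.01063125 / 0.01225125 ≈ 0.8678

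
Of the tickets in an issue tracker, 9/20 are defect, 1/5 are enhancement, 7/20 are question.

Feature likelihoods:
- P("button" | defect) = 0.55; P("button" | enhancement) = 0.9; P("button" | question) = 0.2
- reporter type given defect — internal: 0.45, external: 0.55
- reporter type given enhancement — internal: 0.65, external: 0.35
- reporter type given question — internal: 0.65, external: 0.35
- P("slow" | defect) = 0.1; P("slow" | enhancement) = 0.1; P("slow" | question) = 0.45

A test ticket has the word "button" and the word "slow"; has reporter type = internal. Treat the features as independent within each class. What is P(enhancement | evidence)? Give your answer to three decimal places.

defect: 0.45 × 0.55 × 0.45 × 0.1 = 0.0111375
enhancement: 0.2 × 0.9 × 0.65 × 0.1 = 0.0117
question: 0.35 × 0.2 × 0.65 × 0.45 = 0.020475
P(enhancement | x) = 0.0117 / 0.0433125 ≈ 0.270

0.270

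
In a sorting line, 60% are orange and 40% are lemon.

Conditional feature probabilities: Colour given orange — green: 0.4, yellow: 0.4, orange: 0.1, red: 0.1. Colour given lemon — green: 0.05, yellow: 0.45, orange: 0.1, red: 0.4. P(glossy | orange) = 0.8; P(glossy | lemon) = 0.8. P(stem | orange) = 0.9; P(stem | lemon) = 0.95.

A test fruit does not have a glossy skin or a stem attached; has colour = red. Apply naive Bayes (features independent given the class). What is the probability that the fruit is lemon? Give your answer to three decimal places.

0.571

orange: 0.6 × 0.1 × (1−0.8) × (1−0.9) = 0.0012
lemon: 0.4 × 0.4 × (1−0.8) × (1−0.95) = 0.0016
P(lemon | x) = 0.0016 / 0.0028 ≈ 0.571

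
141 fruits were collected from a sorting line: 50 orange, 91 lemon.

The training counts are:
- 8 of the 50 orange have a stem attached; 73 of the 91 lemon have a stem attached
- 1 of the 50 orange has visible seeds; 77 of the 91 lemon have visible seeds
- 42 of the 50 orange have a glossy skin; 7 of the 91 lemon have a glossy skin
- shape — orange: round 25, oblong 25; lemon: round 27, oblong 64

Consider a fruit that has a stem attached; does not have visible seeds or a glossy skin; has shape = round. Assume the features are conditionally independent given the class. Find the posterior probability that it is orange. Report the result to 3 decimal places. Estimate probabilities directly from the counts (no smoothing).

orange: (50/141) × (8/50) × (49/50) × (8/50) × (25/50) ≈ 0.00444823
lemon: (91/141) × (73/91) × (14/91) × (84/91) × (27/91) ≈ 0.0218148
P(orange | x) = 0.00444823 / 0.02626303 ≈ 0.169

0.169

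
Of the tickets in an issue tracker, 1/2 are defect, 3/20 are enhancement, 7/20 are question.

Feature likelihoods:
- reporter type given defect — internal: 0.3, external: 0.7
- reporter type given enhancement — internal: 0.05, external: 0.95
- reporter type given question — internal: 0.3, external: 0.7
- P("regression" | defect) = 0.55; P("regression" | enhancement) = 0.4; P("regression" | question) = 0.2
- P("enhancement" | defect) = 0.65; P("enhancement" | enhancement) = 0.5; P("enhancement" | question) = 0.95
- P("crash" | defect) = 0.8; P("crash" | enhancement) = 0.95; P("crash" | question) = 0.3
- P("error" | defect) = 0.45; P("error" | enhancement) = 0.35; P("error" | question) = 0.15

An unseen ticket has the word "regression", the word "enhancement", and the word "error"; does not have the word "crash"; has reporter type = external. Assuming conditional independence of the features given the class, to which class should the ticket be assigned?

defect: 0.5 × 0.7 × 0.55 × 0.65 × (1−0.8) × 0.45 = 0.01126125
enhancement: 0.15 × 0.95 × 0.4 × 0.5 × (1−0.95) × 0.35 = 0.00049875
question: 0.35 × 0.7 × 0.2 × 0.95 × (1−0.3) × 0.15 = 0.00488775
Highest score → defect.

defect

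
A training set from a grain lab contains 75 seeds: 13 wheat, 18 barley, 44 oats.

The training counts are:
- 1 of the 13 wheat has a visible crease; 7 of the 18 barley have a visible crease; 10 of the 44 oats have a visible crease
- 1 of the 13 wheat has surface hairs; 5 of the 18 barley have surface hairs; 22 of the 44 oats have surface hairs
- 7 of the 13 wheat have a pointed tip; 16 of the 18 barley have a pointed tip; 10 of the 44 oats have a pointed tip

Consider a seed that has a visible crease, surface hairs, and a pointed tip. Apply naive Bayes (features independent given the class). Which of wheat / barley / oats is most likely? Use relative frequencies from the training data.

wheat: (13/75) × (1/13) × (1/13) × (7/13) ≈ 0.000552268
barley: (18/75) × (7/18) × (5/18) × (16/18) ≈ 0.0230453
oats: (44/75) × (10/44) × (22/44) × (10/44) ≈ 0.0151515
Highest score → barley.

barley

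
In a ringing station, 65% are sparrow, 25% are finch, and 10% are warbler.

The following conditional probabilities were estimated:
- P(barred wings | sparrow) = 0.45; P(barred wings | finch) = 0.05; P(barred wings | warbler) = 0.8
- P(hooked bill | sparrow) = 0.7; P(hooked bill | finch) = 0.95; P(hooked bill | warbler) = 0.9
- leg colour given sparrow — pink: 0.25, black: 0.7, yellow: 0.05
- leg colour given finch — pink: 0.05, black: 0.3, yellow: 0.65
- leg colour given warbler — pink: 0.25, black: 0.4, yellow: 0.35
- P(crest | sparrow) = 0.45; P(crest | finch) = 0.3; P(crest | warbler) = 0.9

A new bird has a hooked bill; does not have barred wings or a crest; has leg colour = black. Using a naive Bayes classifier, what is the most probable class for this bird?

sparrow

sparrow: 0.65 × (1−0.45) × 0.7 × 0.7 × (1−0.45) = 0.09634625
finch: 0.25 × (1−0.05) × 0.95 × 0.3 × (1−0.3) = 0.04738125
warbler: 0.1 × (1−0.8) × 0.9 × 0.4 × (1−0.9) = 0.00072
Highest score → sparrow.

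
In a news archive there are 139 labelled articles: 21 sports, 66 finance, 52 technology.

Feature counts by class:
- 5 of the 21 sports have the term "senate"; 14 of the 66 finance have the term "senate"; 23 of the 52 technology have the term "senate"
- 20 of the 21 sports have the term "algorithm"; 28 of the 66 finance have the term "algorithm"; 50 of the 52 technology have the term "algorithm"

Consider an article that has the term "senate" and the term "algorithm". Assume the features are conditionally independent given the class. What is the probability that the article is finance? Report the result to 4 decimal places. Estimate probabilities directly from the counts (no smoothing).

0.1810

sports: (21/139) × (5/21) × (20/21) ≈ 0.0342583
finance: (66/139) × (14/66) × (28/66) ≈ 0.0427295
technology: (52/139) × (23/52) × (50/52) ≈ 0.159103
P(finance | x) = 0.0427295 / 0.2360908 ≈ 0.1810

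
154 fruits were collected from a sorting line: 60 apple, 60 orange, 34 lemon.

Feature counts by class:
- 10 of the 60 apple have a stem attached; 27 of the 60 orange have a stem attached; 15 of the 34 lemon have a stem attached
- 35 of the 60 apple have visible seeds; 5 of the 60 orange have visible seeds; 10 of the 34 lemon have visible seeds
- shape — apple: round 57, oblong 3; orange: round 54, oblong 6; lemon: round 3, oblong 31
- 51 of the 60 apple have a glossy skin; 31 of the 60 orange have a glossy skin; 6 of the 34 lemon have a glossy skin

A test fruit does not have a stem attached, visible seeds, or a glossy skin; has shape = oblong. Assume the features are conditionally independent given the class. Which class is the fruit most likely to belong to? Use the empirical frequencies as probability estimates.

lemon

apple: (60/154) × (50/60) × (25/60) × (3/60) × (9/60) ≈ 0.00101461
orange: (60/154) × (33/60) × (55/60) × (6/60) × (29/60) ≈ 0.00949405
lemon: (34/154) × (19/34) × (24/34) × (31/34) × (28/34) ≈ 0.0653924
Highest score → lemon.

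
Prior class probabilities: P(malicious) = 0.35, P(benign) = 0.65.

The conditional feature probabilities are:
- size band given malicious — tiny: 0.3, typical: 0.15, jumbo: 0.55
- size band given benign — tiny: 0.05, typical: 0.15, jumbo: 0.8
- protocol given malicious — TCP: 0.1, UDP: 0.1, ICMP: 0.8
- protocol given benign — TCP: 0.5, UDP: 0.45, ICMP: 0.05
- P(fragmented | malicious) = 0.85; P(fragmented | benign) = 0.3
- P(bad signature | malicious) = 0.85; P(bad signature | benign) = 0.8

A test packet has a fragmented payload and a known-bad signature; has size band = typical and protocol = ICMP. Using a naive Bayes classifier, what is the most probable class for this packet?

malicious

malicious: 0.35 × 0.15 × 0.8 × 0.85 × 0.85 = 0.030345
benign: 0.65 × 0.15 × 0.05 × 0.3 × 0.8 = 0.00117
Highest score → malicious.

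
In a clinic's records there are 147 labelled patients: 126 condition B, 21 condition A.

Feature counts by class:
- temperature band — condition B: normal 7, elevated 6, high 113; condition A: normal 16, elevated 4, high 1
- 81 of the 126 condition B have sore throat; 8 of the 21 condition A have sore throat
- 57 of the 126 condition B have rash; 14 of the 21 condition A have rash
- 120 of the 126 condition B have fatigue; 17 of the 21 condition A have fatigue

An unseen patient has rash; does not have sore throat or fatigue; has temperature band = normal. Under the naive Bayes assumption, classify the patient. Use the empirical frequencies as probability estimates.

condition B: (126/147) × (7/126) × (45/126) × (57/126) × (6/126) ≈ 0.00036636
condition A: (21/147) × (16/21) × (13/21) × (14/21) × (4/21) ≈ 0.00855611
Highest score → condition A.

condition A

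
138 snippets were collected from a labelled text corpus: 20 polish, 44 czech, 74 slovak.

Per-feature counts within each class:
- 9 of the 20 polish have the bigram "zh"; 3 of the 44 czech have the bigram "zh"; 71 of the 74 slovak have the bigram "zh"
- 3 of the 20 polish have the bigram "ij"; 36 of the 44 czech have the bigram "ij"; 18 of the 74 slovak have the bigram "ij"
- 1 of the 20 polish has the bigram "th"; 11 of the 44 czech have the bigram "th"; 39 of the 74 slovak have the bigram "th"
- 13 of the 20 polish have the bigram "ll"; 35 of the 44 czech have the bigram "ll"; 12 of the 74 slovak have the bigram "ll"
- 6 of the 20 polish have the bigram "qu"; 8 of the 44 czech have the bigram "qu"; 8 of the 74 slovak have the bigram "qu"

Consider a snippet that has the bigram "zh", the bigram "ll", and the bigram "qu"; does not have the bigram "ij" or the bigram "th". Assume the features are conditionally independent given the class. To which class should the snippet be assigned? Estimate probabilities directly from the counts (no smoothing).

polish: (20/138) × (9/20) × (17/20) × (19/20) × (13/20) × (6/20) ≈ 0.0102693
czech: (44/138) × (3/44) × (8/44) × (33/44) × (35/44) × (8/44) ≈ 0.000428739
slovak: (74/138) × (71/74) × (56/74) × (35/74) × (12/74) × (8/74) ≈ 0.00322834
Highest score → polish.

polish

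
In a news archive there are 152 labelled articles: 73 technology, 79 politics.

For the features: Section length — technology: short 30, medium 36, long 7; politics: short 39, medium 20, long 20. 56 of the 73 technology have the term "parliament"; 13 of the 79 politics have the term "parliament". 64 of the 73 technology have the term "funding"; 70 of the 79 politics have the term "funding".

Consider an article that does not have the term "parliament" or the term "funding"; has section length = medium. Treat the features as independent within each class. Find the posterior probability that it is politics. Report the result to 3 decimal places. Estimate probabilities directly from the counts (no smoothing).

technology: (73/152) × (36/73) × (17/73) × (9/73) ≈ 0.00679993
politics: (79/152) × (20/79) × (66/79) × (9/79) ≈ 0.0125233
P(politics | x) = 0.0125233 / 0.01932323 ≈ 0.648

0.648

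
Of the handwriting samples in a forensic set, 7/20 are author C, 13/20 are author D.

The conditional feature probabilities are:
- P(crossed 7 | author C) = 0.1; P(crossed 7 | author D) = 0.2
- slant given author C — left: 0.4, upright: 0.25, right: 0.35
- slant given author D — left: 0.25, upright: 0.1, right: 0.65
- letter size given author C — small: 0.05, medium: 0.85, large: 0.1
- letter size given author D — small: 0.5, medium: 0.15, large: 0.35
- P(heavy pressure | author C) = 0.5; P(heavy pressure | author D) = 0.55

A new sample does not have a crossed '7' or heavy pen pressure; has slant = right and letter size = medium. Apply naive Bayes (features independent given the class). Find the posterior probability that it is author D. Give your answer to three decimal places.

author C: 0.35 × (1−0.1) × 0.35 × 0.85 × (1−0.5) = 0.04685625
author D: 0.65 × (1−0.2) × 0.65 × 0.15 × (1−0.55) = 0.022815
P(author D | x) = 0.022815 / 0.06967125 ≈ 0.327

0.327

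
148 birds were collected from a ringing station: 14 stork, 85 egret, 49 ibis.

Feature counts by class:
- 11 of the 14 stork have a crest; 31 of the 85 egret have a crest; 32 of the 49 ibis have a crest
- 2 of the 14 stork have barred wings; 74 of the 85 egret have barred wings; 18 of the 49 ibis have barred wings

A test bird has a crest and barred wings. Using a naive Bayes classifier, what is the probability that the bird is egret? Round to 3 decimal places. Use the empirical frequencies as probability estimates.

0.669

stork: (14/148) × (11/14) × (2/14) ≈ 0.0106178
egret: (85/148) × (31/85) × (74/85) ≈ 0.182353
ibis: (49/148) × (32/49) × (18/49) ≈ 0.0794264
P(egret | x) = 0.182353 / 0.2723972 ≈ 0.669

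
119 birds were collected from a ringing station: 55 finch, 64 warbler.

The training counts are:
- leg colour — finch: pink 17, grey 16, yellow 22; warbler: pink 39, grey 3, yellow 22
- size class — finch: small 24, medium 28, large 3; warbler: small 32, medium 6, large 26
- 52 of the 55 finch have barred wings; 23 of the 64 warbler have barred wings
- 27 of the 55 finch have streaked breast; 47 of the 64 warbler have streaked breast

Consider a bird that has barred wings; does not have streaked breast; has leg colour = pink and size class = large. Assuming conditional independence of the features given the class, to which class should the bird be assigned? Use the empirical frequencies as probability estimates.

finch: (55/119) × (17/55) × (3/55) × (52/55) × (28/55) ≈ 0.00375056
warbler: (64/119) × (39/64) × (26/64) × (23/64) × (17/64) ≈ 0.0127095
Highest score → warbler.

warbler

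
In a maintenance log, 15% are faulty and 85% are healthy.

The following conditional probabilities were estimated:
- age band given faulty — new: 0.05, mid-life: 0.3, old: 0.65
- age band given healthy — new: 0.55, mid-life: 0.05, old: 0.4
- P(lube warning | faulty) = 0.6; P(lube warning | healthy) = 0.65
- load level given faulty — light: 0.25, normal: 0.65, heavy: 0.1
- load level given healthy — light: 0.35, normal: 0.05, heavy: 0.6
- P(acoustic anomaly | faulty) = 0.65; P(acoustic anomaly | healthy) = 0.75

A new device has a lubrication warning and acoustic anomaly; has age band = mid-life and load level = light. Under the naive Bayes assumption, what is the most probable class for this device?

healthy

faulty: 0.15 × 0.3 × 0.6 × 0.25 × 0.65 = 0.0043875
healthy: 0.85 × 0.05 × 0.65 × 0.35 × 0.75 = 0.0072515625
Highest score → healthy.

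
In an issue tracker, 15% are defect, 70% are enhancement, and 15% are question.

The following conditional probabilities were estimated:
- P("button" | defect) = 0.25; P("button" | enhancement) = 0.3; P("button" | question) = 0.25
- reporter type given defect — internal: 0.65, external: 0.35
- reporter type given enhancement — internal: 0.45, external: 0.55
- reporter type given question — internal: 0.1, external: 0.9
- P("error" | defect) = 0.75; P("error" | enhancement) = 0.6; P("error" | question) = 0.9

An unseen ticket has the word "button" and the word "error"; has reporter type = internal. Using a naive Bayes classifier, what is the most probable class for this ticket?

enhancement

defect: 0.15 × 0.25 × 0.65 × 0.75 = 0.01828125
enhancement: 0.7 × 0.3 × 0.45 × 0.6 = 0.0567
question: 0.15 × 0.25 × 0.1 × 0.9 = 0.003375
Highest score → enhancement.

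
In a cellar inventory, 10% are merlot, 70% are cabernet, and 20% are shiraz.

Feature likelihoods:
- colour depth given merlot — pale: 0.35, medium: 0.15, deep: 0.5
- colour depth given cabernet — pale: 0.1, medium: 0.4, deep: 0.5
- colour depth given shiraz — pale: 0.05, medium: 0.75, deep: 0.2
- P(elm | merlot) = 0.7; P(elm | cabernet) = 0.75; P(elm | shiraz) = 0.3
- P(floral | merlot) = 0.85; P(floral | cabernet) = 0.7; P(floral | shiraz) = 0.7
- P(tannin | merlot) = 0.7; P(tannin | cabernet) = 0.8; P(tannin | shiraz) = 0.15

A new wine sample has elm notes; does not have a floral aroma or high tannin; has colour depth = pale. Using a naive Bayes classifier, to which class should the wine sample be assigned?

cabernet

merlot: 0.1 × 0.35 × 0.7 × (1−0.85) × (1−0.7) = 0.0011025
cabernet: 0.7 × 0.1 × 0.75 × (1−0.7) × (1−0.8) = 0.00315
shiraz: 0.2 × 0.05 × 0.3 × (1−0.7) × (1−0.15) = 0.000765
Highest score → cabernet.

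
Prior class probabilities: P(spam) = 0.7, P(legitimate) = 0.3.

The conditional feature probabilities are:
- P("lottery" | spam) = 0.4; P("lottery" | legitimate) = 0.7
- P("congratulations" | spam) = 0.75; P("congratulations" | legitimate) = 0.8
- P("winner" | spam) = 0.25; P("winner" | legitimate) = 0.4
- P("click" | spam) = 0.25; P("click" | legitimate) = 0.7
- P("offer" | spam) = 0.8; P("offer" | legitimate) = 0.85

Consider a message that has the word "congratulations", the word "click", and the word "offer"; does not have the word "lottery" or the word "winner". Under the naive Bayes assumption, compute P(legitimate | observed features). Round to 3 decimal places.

spam: 0.7 × (1−0.4) × 0.75 × (1−0.25) × 0.25 × 0.8 = 0.04725
legitimate: 0.3 × (1−0.7) × 0.8 × (1−0.4) × 0.7 × 0.85 = 0.025704
P(legitimate | x) = 0.025704 / 0.072954 ≈ 0.352

0.352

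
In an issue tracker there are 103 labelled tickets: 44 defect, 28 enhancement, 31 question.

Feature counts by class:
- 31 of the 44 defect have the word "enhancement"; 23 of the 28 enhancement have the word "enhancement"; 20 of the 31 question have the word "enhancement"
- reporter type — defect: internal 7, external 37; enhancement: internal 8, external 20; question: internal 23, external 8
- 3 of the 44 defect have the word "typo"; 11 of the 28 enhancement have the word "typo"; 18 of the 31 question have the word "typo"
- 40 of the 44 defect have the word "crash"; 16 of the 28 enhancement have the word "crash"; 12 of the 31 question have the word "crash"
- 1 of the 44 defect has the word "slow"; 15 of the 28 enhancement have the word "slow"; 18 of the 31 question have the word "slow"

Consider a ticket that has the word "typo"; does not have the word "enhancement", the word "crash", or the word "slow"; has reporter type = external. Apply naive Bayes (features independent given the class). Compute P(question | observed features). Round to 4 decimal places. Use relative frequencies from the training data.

defect: (44/103) × (13/44) × (37/44) × (3/44) × (4/44) × (43/44) ≈ 0.000642905
enhancement: (28/103) × (5/28) × (20/28) × (11/28) × (12/28) × (13/28) ≈ 0.00271049
question: (31/103) × (11/31) × (8/31) × (18/31) × (19/31) × (13/31) ≈ 0.00411309
P(question | x) = 0.00411309 / 0.007466485 ≈ 0.5509

0.5509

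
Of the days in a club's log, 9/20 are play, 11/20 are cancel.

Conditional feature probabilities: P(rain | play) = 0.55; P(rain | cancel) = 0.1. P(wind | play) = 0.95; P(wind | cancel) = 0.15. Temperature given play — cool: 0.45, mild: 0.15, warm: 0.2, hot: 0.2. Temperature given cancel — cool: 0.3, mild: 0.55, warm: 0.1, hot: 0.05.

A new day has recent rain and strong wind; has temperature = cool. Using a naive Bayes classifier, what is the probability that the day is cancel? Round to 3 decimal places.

play: 0.45 × 0.55 × 0.95 × 0.45 = 0.10580625
cancel: 0.55 × 0.1 × 0.15 × 0.3 = 0.002475
P(cancel | x) = 0.002475 / 0.10828125 ≈ 0.023

0.023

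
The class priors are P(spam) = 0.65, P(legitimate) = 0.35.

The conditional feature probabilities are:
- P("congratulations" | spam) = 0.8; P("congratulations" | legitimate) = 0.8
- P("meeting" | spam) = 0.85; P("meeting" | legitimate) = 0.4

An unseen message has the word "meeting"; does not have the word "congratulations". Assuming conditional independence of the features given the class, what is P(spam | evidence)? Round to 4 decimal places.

spam: 0.65 × (1−0.8) × 0.85 = 0.1105
legitimate: 0.35 × (1−0.8) × 0.4 = 0.028
P(spam | x) = 0.1105 / 0.1385 ≈ 0.7978

0.7978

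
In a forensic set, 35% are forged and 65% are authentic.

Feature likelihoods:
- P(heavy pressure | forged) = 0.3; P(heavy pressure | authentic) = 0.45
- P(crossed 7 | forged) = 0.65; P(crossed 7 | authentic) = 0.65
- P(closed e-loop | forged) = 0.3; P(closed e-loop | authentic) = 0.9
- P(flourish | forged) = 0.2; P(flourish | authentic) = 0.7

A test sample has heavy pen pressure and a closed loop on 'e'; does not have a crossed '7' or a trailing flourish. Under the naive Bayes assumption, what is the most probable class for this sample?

authentic

forged: 0.35 × 0.3 × (1−0.65) × 0.3 × (1−0.2) = 0.00882
authentic: 0.65 × 0.45 × (1−0.65) × 0.9 × (1−0.7) = 0.02764125
Highest score → authentic.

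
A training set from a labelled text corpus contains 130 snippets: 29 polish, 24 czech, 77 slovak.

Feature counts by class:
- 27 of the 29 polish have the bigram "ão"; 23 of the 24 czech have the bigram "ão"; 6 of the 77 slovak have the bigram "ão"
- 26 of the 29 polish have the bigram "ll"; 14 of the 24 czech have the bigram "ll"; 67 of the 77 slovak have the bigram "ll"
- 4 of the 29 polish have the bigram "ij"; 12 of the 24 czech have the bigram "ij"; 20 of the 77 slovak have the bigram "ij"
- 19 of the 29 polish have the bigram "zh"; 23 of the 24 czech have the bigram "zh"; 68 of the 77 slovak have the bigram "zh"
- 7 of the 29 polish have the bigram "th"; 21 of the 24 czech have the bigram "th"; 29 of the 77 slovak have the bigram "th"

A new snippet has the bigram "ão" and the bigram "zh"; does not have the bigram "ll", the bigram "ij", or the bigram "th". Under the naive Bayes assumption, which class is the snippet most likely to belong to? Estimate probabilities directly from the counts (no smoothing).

polish: (29/130) × (27/29) × (3/29) × (25/29) × (19/29) × (22/29) ≈ 0.00920589
czech: (24/130) × (23/24) × (10/24) × (12/24) × (23/24) × (3/24) ≈ 0.0044154
slovak: (77/130) × (6/77) × (10/77) × (57/77) × (68/77) × (48/77) ≈ 0.0024427
Highest score → polish.

polish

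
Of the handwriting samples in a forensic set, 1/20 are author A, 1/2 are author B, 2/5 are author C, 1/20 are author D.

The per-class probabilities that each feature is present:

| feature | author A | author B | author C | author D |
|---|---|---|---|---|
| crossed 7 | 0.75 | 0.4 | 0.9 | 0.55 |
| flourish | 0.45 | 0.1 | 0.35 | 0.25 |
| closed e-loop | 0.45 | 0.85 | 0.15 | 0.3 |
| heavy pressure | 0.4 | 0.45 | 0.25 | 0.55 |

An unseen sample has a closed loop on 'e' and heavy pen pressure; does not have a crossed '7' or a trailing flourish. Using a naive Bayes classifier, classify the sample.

author B

author A: 0.05 × (1−0.75) × (1−0.45) × 0.45 × 0.4 = 0.0012375
author B: 0.5 × (1−0.4) × (1−0.1) × 0.85 × 0.45 = 0.103275
author C: 0.4 × (1−0.9) × (1−0.35) × 0.15 × 0.25 = 0.000975
author D: 0.05 × (1−0.55) × (1−0.25) × 0.3 × 0.55 = 0.002784375
Highest score → author B.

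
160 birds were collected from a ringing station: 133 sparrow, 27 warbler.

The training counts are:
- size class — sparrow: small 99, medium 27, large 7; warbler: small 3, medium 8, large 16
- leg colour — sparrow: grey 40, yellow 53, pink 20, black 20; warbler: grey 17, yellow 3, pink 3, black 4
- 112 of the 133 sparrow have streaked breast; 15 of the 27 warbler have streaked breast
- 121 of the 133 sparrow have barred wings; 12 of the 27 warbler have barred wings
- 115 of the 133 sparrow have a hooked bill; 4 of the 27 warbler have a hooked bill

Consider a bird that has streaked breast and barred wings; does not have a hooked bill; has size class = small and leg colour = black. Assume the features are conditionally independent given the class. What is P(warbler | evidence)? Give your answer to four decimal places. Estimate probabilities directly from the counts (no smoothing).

sparrow: (133/160) × (99/133) × (20/133) × (112/133) × (121/133) × (18/133) ≈ 0.00964749
warbler: (27/160) × (3/27) × (4/27) × (15/27) × (12/27) × (23/27) ≈ 0.000584261
P(warbler | x) = 0.000584261 / 0.010231751 ≈ 0.0571

0.0571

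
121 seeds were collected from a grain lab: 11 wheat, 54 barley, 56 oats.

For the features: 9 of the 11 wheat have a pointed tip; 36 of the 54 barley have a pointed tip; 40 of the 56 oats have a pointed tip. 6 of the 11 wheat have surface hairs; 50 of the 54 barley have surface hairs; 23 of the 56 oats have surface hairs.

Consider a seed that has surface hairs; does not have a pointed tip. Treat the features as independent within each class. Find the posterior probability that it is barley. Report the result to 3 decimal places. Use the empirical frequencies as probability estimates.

wheat: (11/121) × (2/11) × (6/11) ≈ 0.00901578
barley: (54/121) × (18/54) × (50/54) ≈ 0.137741
oats: (56/121) × (16/56) × (23/56) ≈ 0.0543093
P(barley | x) = 0.137741 / 0.20106608 ≈ 0.685

0.685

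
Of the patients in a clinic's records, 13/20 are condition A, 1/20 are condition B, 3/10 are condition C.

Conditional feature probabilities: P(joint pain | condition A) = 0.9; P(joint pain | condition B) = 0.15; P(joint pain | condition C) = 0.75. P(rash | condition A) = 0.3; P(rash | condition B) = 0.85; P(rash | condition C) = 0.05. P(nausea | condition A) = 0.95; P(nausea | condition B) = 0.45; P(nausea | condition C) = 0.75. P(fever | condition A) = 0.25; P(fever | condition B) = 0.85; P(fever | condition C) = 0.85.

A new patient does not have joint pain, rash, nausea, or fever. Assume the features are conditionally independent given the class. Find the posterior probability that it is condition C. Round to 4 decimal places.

0.5448

condition A: 0.65 × (1−0.9) × (1−0.3) × (1−0.95) × (1−0.25) = 0.00170625
condition B: 0.05 × (1−0.15) × (1−0.85) × (1−0.45) × (1−0.85) = 0.0005259375
condition C: 0.3 × (1−0.75) × (1−0.05) × (1−0.75) × (1−0.85) = 0.002671875
P(condition C | x) = 0.002671875 / 0.0049040625 ≈ 0.5448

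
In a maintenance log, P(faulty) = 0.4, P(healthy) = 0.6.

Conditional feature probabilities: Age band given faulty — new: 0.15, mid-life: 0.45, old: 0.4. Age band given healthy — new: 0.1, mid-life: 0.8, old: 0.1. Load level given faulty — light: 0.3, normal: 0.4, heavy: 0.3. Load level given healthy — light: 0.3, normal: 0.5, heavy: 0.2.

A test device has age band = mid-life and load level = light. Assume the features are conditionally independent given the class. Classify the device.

healthy

faulty: 0.4 × 0.45 × 0.3 = 0.054
healthy: 0.6 × 0.8 × 0.3 = 0.144
Highest score → healthy.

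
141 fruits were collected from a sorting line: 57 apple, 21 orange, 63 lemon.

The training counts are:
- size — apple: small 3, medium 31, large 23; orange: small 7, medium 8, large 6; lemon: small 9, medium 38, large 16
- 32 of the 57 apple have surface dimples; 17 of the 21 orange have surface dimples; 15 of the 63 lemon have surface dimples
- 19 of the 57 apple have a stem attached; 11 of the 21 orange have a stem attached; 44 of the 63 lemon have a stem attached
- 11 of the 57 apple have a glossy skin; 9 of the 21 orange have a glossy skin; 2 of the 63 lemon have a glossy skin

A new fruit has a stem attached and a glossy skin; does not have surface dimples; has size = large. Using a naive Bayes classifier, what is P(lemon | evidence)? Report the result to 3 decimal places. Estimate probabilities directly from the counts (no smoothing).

0.230

apple: (57/141) × (23/57) × (25/57) × (19/57) × (11/57) ≈ 0.00460225
orange: (21/141) × (6/21) × (4/21) × (11/21) × (9/21) ≈ 0.00181957
lemon: (63/141) × (16/63) × (48/63) × (44/63) × (2/63) ≈ 0.00191692
P(lemon | x) = 0.00191692 / 0.00833874 ≈ 0.230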